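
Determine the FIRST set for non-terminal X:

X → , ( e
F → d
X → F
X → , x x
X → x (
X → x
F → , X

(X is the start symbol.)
To compute FIRST(X), examine every production with X on the left-hand side, reading each right-hand side left to right until a non-nullable symbol is reached.

FIRST sets of the other non-terminals involved (by the same procedure, iterated to a fixed point):
  FIRST(F) = { ',', 'd' }

From X → , ( e:
  - ',' is a terminal: add ',' and stop
From X → F:
  - F is a non-terminal: add FIRST(F) \ {ε} = { ',', 'd' }
    F is not nullable, so stop
From X → , x x:
  - ',' is a terminal: add ',' and stop
From X → x (:
  - x is a terminal: add 'x' and stop
From X → x:
  - x is a terminal: add 'x' and stop

Collecting: FIRST(X) = { ',', 'd', 'x' }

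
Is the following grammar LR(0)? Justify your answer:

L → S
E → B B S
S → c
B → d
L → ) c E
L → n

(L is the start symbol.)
Yes, the grammar is LR(0)

Augment with L' → L and build the canonical LR(0) collection (I0 = CLOSURE({[L' → . L]}), then GOTO on every symbol after a dot until no new states appear). It has 12 states:
  I0: { [L → . ) c E], [L → . S], [L → . n], [L' → . L], [S → . c] }  — shift
  I1: { [L → ) . c E] }  — shift
  I2: { [L' → L .] }  — accept
  I3: { [L → S .] }  — reduce
  I4: { [S → c .] }  — reduce
  I5: { [L → n .] }  — reduce
  I6: { [B → . d], [E → . B B S], [L → ) c . E] }  — shift
  I7: { [B → . d], [E → B . B S] }  — shift
  I8: { [L → ) c E .] }  — reduce
  I9: { [B → d .] }  — reduce
  I10: { [E → B B . S], [S → . c] }  — shift
  I11: { [E → B B S .] }  — reduce

Every state is either a pure shift/goto state or contains exactly one complete item and nothing to shift — no conflicts. The grammar is LR(0).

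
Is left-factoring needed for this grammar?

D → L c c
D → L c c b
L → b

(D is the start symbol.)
Left-factoring is needed when two productions for the same non-terminal
share a common prefix on the right-hand side.

Productions for D:
  D → L c c
  D → L c c b

Found common prefix 'L c c' in productions for D

Answer: Yes, D has productions with common prefix 'L c c'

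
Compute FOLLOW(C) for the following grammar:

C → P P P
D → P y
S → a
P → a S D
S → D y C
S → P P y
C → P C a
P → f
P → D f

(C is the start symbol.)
{ $, 'a', 'f' }

To compute FOLLOW(C), find every occurrence of C on a right-hand side N → α C β: add FIRST(β) \ {ε}, and if β is empty or nullable also add FOLLOW(N). Iterate to a fixed point.

C is the start symbol, so $ ∈ FOLLOW(C).
In S → D y C: C is at the end, add FOLLOW(S)
In C → P C a: C is followed by a, add FIRST(a) \ {ε} = { 'a' }

The FOLLOW sets referred to above (computed the same way, to a fixed point):
  FOLLOW(S) = { 'a', 'f' }

Taking the union: FOLLOW(C) = { $, 'a', 'f' }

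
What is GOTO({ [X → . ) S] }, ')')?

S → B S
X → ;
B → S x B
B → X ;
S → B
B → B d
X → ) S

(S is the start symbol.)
GOTO(I, ')') = CLOSURE({ [A → αX.β] : [A → α.Xβ] ∈ I, X = ')' })

Items with dot before ')', with the dot advanced:
  [X → . ) S] → [X → ) . S]
Closure of the advanced items:
  [X → ) . S] has the dot before S: add [S → . B S], [S → . B]
  [S → . B S] has the dot before B: add [B → . S x B], [B → . X ;], [B → . B d]
  [B → . X ;] has the dot before X: add [X → . ;], [X → . ) S]

GOTO = { [B → . B d], [B → . S x B], [B → . X ;], [S → . B S], [S → . B], [X → ) . S], [X → . ) S], [X → . ;] }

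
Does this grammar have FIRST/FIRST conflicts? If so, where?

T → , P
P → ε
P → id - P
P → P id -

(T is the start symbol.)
A FIRST/FIRST conflict occurs when two productions N → α and N → β for the same non-terminal have FIRST(α) ∩ FIRST(β) ≠ ∅ (with ε ∈ FIRST of a nullable right-hand side, so two nullable alternatives also conflict).

FIRST sets of the non-terminals at (or reachable through a nullable prefix from) the front of some alternative:
  FIRST(P) = { 'id', ε }

Productions for P:
  P → ε: FIRST = { ε }
  P → id - P: FIRST = { 'id' }
  P → P id -: FIRST = { 'id' }
T has only one production, so no FIRST/FIRST conflict is possible there.

Conflict for P: P → id - P and P → P id -
  Overlap: { 'id' }

Answer: Yes. P → id '-' P / P → P id '-' on { 'id' }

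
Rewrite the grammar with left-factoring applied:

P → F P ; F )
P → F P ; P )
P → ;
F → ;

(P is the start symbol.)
Left-factoring transforms A → αβ₁ | αβ₂ into A → αA' and A' → β₁ | β₂
(α is the longest common prefix among the alternatives). Repeat until
no nonterminal has two alternatives with a common prefix.

Round 1: P has alternatives sharing prefix 'F P ;'. Introduce P': P → F P ; P'
  Add: P' → F )
  Add: P' → P )

No remaining common prefixes — done.

Resulting grammar:
P → F P ; P'
P' → F )
P' → P )
P → ;
F → ;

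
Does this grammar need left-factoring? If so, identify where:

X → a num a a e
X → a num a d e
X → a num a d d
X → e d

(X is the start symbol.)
Left-factoring is needed when two productions for the same non-terminal
share a common prefix on the right-hand side.

Productions for X:
  X → a num a a e
  X → a num a d e
  X → a num a d d
  X → e d

Found common prefix 'a num a' in productions for X

Answer: Yes, X has productions with common prefix 'a num a'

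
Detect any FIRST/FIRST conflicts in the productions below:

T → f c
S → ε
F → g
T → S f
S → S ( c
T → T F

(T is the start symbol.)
Yes. T → f c / T → S f on { 'f' }; T → f c / T → T F on { 'f' }; T → S f / T → T F on { '(', 'f' }

A FIRST/FIRST conflict occurs when two productions N → α and N → β for the same non-terminal have FIRST(α) ∩ FIRST(β) ≠ ∅ (with ε ∈ FIRST of a nullable right-hand side, so two nullable alternatives also conflict).

FIRST sets of the non-terminals at (or reachable through a nullable prefix from) the front of some alternative:
  FIRST(S) = { '(', ε }
  FIRST(T) = { '(', 'f' }

Productions for T:
  T → f c: FIRST = { 'f' }
  T → S f: FIRST = { '(', 'f' }
  T → T F: FIRST = { '(', 'f' }
Productions for S:
  S → ε: FIRST = { ε }
  S → S ( c: FIRST = { '(' }
F has only one production, so no FIRST/FIRST conflict is possible there.

Conflict for T: T → f c and T → S f
  Overlap: { 'f' }
Conflict for T: T → f c and T → T F
  Overlap: { 'f' }
Conflict for T: T → S f and T → T F
  Overlap: { '(', 'f' }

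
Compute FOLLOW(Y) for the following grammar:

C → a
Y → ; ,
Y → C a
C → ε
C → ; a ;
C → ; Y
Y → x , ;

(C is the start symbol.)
In C → ; Y: Y is at the end, add FOLLOW(C)

The FOLLOW sets referred to above (computed the same way, to a fixed point):
  FOLLOW(C) = { $, 'a' }

Taking the union: FOLLOW(Y) = { $, 'a' }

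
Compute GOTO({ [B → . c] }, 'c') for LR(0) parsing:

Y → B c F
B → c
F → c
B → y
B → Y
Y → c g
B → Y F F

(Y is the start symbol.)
GOTO(I, 'c') = CLOSURE({ [A → αX.β] : [A → α.Xβ] ∈ I, X = 'c' })

Items with dot before 'c', with the dot advanced:
  [B → . c] → [B → c .]
Closure adds nothing (no advanced item has the dot before a non-terminal).

GOTO = { [B → c .] }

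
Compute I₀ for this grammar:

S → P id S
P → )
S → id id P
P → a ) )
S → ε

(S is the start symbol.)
First, augment the grammar with S' → S
I₀ = CLOSURE({ [S' → . S] }):
  [S' → . S] has the dot before S: add [S → . P id S], [S → . id id P], [S → .]
  [S → . P id S] has the dot before P: add [P → . )], [P → . a ) )]
No further items can be added.

I₀ = { [P → . )], [P → . a ) )], [S → . P id S], [S → . id id P], [S → .], [S' → . S] }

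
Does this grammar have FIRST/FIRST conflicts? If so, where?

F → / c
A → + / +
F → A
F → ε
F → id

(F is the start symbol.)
FIRST sets of the non-terminals at (or reachable through a nullable prefix from) the front of some alternative:
  FIRST(A) = { '+' }

Productions for F:
  F → / c: FIRST = { '/' }
  F → A: FIRST = { '+' }
  F → ε: FIRST = { ε }
  F → id: FIRST = { 'id' }
A has only one production, so no FIRST/FIRST conflict is possible there.

All alternatives of each non-terminal have pairwise disjoint FIRST sets.

Answer: No FIRST/FIRST conflicts.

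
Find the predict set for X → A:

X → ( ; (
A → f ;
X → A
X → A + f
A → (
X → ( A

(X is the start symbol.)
{ '(', 'f' }

PREDICT(X → A) = (FIRST(RHS) \ {ε}) ∪ (FOLLOW(X) if ε ∈ FIRST(RHS), i.e. RHS ⇒* ε)
FIRST(A) = { '(', 'f' }
FIRST(A) = { '(', 'f' }
ε ∉ FIRST(A), so FOLLOW(X) is not added.
PREDICT(X → A) = { '(', 'f' }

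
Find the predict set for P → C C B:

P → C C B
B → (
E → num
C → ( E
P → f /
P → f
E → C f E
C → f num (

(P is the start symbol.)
{ '(', 'f' }

PREDICT(P → C C B) = (FIRST(RHS) \ {ε}) ∪ (FOLLOW(P) if ε ∈ FIRST(RHS), i.e. RHS ⇒* ε)
FIRST(C) = { '(', 'f' }
FIRST(C C B) = { '(', 'f' }
ε ∉ FIRST(C C B), so FOLLOW(P) is not added.
PREDICT(P → C C B) = { '(', 'f' }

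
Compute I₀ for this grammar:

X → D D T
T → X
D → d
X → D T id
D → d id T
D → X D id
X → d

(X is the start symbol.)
First, augment the grammar with X' → X
I₀ = CLOSURE({ [X' → . X] }):
  [X' → . X] has the dot before X: add [X → . D D T], [X → . D T id], [X → . d]
  [X → . D D T] has the dot before D: add [D → . d], [D → . d id T], [D → . X D id]
No further items can be added.

I₀ = { [D → . X D id], [D → . d id T], [D → . d], [X → . D D T], [X → . D T id], [X → . d], [X' → . X] }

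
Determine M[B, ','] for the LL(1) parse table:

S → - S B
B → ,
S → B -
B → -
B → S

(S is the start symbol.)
B → ,, B → S

To find M[B, ','], we find productions for B where ',' is in the predict set (PREDICT(N → α) = (FIRST(α) \ {ε}) ∪ (FOLLOW(N) if α ⇒* ε)).

Relevant sets:
  FIRST(S) = { ',', '-' }

B → ,: PREDICT = { ',' }
  ',' is in predict set, so this production goes in M[B, ',']
B → -: PREDICT = { '-' }
B → S: PREDICT = { ',', '-' }
  ',' is in predict set, so this production goes in M[B, ',']

M[B, ','] = B → ,, B → S  (a multiply-defined cell — the grammar is not LL(1))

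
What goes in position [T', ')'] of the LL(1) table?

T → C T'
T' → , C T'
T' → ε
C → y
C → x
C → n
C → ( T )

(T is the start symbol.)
T' → ε

To find M[T', ')'], we find productions for T' where ')' is in the predict set (PREDICT(N → α) = (FIRST(α) \ {ε}) ∪ (FOLLOW(N) if α ⇒* ε)).

Relevant sets:
  FOLLOW(T') = { $, ')' }

T' → , C T': PREDICT = { ',' }
T' → ε: PREDICT = { $, ')' }
  ')' is in predict set, so this production goes in M[T', ')']

M[T', ')'] = T' → ε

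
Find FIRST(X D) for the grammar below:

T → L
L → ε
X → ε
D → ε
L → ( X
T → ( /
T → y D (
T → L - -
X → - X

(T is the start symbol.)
FIRST sets of the non-terminals involved (from the grammar, by fixed-point iteration):
  FIRST(X) = { '-', ε }
  FIRST(D) = { ε }

To compute FIRST(X D), process the symbols left to right:
Symbol X is a non-terminal. Add FIRST(X) \ {ε} = { '-' }
X is nullable (ε ∈ FIRST(X)), continue to the next symbol.
Symbol D is a non-terminal. Add FIRST(D) \ {ε} = { }
D is nullable (ε ∈ FIRST(D)), continue to the next symbol.
All symbols are nullable, so ε is in the result.
FIRST(X D) = { '-', ε }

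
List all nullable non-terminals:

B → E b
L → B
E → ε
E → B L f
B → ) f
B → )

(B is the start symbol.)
A non-terminal is nullable if it can derive ε (the empty string): either it has an ε-production, or it has a production whose right-hand side consists entirely of nullable non-terminals.

ε-productions: E → ε
So E is immediately nullable.
No further non-terminal can be added: every production for the remaining non-terminals contains a terminal or a non-nullable non-terminal.
Nullable = { 'E' }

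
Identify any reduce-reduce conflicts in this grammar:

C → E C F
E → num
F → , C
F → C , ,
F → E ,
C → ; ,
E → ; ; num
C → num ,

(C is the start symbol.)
No reduce-reduce conflicts

A reduce-reduce conflict occurs when an LR(0) state has two complete items [A → α .] and [B → β .] — both call for a reduction, and with no lookahead the parser cannot choose between them.

Augment with C' → C and build the canonical LR(0) collection (I0 = CLOSURE({[C' → . C]}), then GOTO on every symbol after a dot until no new states appear). It has 18 states:
  I0: { [C → . ; ,], [C → . E C F], [C → . num ,], [C' → . C], [E → . ; ; num], [E → . num] }  — shift
  I1: { [C → ; . ,], [E → ; . ; num] }  — shift
  I2: { [C' → C .] }  — accept
  I3: { [C → . ; ,], [C → . E C F], [C → . num ,], [C → E . C F], [E → . ; ; num], [E → . num] }  — shift
  I4: { [C → num . ,], [E → num .] }  — shift, reduce
  I5: { [C → num , .] }  — reduce
  I6: { [C → . ; ,], [C → . E C F], [C → . num ,], [C → E C . F], [E → . ; ; num], [E → . num], [F → . , C], [F → . C , ,], [F → . E ,] }  — shift
  I7: { [C → . ; ,], [C → . E C F], [C → . num ,], [E → . ; ; num], [E → . num], [F → , . C] }  — shift
  I8: { [F → C . , ,] }  — shift
  I9: { [C → . ; ,], [C → . E C F], [C → . num ,], [C → E . C F], [E → . ; ; num], [E → . num], [F → E . ,] }  — shift
  I10: { [C → E C F .] }  — reduce
  I11: { [F → E , .] }  — reduce
  I12: { [F → C , . ,] }  — shift
  I13: { [F → C , , .] }  — reduce
  I14: { [F → , C .] }  — reduce
  I15: { [C → ; , .] }  — reduce
  I16: { [E → ; ; . num] }  — shift
  I17: { [E → ; ; num .] }  — reduce

No state contains more than one complete item.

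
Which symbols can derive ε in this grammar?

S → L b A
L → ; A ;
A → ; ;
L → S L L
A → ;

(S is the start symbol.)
A non-terminal is nullable if it can derive ε (the empty string): either it has an ε-production, or it has a production whose right-hand side consists entirely of nullable non-terminals.

There are no ε-productions, so no non-terminal can derive ε.
No non-terminals are nullable.

Answer: None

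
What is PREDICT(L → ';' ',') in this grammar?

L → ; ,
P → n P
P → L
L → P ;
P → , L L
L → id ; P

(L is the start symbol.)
PREDICT(L → ';' ',') = (FIRST(RHS) \ {ε}) ∪ (FOLLOW(L) if ε ∈ FIRST(RHS), i.e. RHS ⇒* ε)
FIRST(';' ',') = { ';' }
ε ∉ FIRST(';' ','), so FOLLOW(L) is not added.
PREDICT(L → ';' ',') = { ';' }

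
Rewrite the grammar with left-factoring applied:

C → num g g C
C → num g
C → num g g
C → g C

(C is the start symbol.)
C → num g C'
C' → g C''
C'' → C
C'' → ε
C' → ε
C → g C

Left-factoring transforms A → αβ₁ | αβ₂ into A → αA' and A' → β₁ | β₂
(α is the longest common prefix among the alternatives). Repeat until
no nonterminal has two alternatives with a common prefix.

Round 1: C has alternatives sharing prefix 'num g'. Introduce C': C → num g C'
  Add: C' → g C
  Add: C' → ε
  Add: C' → g

Round 2: C' has alternatives sharing prefix 'g'. Introduce C'': C' → g C''
  Add: C'' → C
  Add: C'' → ε

No remaining common prefixes — done.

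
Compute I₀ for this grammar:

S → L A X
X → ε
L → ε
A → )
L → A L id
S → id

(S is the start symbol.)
{ [A → . )], [L → . A L id], [L → .], [S → . L A X], [S → . id], [S' → . S] }

First, augment the grammar with S' → S
I₀ = CLOSURE({ [S' → . S] }):
  [S' → . S] has the dot before S: add [S → . L A X], [S → . id]
  [S → . L A X] has the dot before L: add [L → .], [L → . A L id]
  [L → . A L id] has the dot before A: add [A → . )]
No further items can be added.

I₀ = { [A → . )], [L → . A L id], [L → .], [S → . L A X], [S → . id], [S' → . S] }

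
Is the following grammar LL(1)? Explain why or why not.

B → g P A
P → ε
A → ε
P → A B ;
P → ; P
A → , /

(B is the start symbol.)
Relevant sets:
  FIRST(A) = { ',', ε }
  FIRST(B) = { 'g' }
  FOLLOW(P) = { $, ',', ';' }
  FOLLOW(A) = { $, ';', 'g' }

For P:
  PREDICT(P → ε) = { $, ',', ';' }
  PREDICT(P → A B ';') = { ',', 'g' }
  PREDICT(P → ';' P) = { ';' }
For A:
  PREDICT(A → ε) = { $, ';', 'g' }
  PREDICT(A → ',' '/') = { ',' }
B has a single production, so nothing to check there.

Conflict found: Predict set conflict for P: { ',' }
The grammar is NOT LL(1).

Answer: No. Predict set conflict for P: { ',' }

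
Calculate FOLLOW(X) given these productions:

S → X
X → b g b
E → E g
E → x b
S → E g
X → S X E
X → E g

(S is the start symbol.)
To compute FOLLOW(X), find every occurrence of X on a right-hand side N → α X β: add FIRST(β) \ {ε}, and if β is empty or nullable also add FOLLOW(N). Iterate to a fixed point.

In S → X: X is at the end, add FOLLOW(S)
In X → S X E: X is followed by E, add FIRST(E) \ {ε} = { 'x' }

The FOLLOW sets referred to above (computed the same way, to a fixed point):
  FOLLOW(S) = { $, 'b', 'x' }

Taking the union: FOLLOW(X) = { $, 'b', 'x' }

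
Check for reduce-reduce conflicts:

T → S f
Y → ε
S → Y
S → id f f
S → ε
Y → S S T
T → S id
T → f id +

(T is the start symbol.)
Yes — I0: [S → .] vs [Y → .]; I1: [S → .] vs [Y → .]; I10: [S → .] vs [Y → .]; I13: [S → .] vs [Y → .]

A reduce-reduce conflict occurs when an LR(0) state has two complete items [A → α .] and [B → β .] — both call for a reduction, and with no lookahead the parser cannot choose between them.

Augment with T' → T and build the canonical LR(0) collection (I0 = CLOSURE({[T' → . T]}), then GOTO on every symbol after a dot until no new states appear). It has 16 states:
  I0: { [S → . Y], [S → . id f f], [S → .], [T → . S f], [T → . S id], [T → . f id +], [T' → . T], [Y → . S S T], [Y → .] }  — shift, 2 reduces
  I1: { [S → . Y], [S → . id f f], [S → .], [T → S . f], [T → S . id], [Y → . S S T], [Y → .], [Y → S . S T] }  — shift, 2 reduces
  I2: { [T' → T .] }  — accept
  I3: { [S → Y .] }  — reduce
  I4: { [T → f . id +] }  — shift
  I5: { [S → id . f f] }  — shift
  I6: { [S → id f . f] }  — shift
  I7: { [S → id f f .] }  — reduce
  I8: { [T → f id . +] }  — shift
  I9: { [T → f id + .] }  — reduce
  I10: { [S → . Y], [S → . id f f], [S → .], [T → . S f], [T → . S id], [T → . f id +], [Y → . S S T], [Y → .], [Y → S . S T], [Y → S S . T] }  — shift, 2 reduces
  I11: { [T → S f .] }  — reduce
  I12: { [S → id . f f], [T → S id .] }  — shift, reduce
  I13: { [S → . Y], [S → . id f f], [S → .], [T → . S f], [T → . S id], [T → . f id +], [T → S . f], [T → S . id], [Y → . S S T], [Y → .], [Y → S . S T], [Y → S S . T] }  — shift, 2 reduces
  I14: { [Y → S S T .] }  — reduce
  I15: { [T → S f .], [T → f . id +] }  — shift, reduce

I0 contains complete items [S → .], [Y → .] — reduce-reduce conflict.
I1 contains complete items [S → .], [Y → .] — reduce-reduce conflict.
I10 contains complete items [S → .], [Y → .] — reduce-reduce conflict.
I13 contains complete items [S → .], [Y → .] — reduce-reduce conflict.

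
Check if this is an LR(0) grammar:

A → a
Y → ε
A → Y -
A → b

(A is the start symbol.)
A grammar is LR(0) if no state in the canonical LR(0) collection has:
  - both a shift item (dot before a terminal) and a complete item (shift-reduce conflict), or
  - two or more complete items (reduce-reduce conflict; the accept item [A' → A .] counts as a complete item here).

Augment with A' → A and build the canonical LR(0) collection (I0 = CLOSURE({[A' → . A]}), then GOTO on every symbol after a dot until no new states appear). It has 6 states:
  I0: { [A → . Y -], [A → . a], [A → . b], [A' → . A], [Y → .] }  — shift, reduce
  I1: { [A' → A .] }  — accept
  I2: { [A → Y . -] }  — shift
  I3: { [A → a .] }  — reduce
  I4: { [A → b .] }  — reduce
  I5: { [A → Y - .] }  — reduce

Conflict in state I0:
  Shift-reduce conflict between [Y → .] and [A → . a]
So the grammar is NOT LR(0).

Answer: No. Shift-reduce conflict between [Y → .] and [A → . a]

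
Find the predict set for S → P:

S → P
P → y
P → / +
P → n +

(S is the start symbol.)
PREDICT(S → P) = (FIRST(RHS) \ {ε}) ∪ (FOLLOW(S) if ε ∈ FIRST(RHS), i.e. RHS ⇒* ε)
FIRST(P) = { '/', 'n', 'y' }
FIRST(P) = { '/', 'n', 'y' }
ε ∉ FIRST(P), so FOLLOW(S) is not added.
PREDICT(S → P) = { '/', 'n', 'y' }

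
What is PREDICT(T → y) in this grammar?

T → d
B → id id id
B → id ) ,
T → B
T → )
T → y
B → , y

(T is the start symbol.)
PREDICT(T → y) = (FIRST(RHS) \ {ε}) ∪ (FOLLOW(T) if ε ∈ FIRST(RHS), i.e. RHS ⇒* ε)
FIRST(y) = { 'y' }
ε ∉ FIRST(y), so FOLLOW(T) is not added.
PREDICT(T → y) = { 'y' }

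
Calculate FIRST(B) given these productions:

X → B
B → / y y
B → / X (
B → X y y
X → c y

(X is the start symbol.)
To compute FIRST(B), examine every production with B on the left-hand side, reading each right-hand side left to right until a non-nullable symbol is reached.

FIRST sets of the other non-terminals involved (by the same procedure, iterated to a fixed point):
  FIRST(X) = { '/', 'c' }

From B → / y y:
  - '/' is a terminal: add '/' and stop
From B → / X (:
  - '/' is a terminal: add '/' and stop
From B → X y y:
  - X is a non-terminal: add FIRST(X) \ {ε} = { '/', 'c' }
    X is not nullable, so stop

Collecting: FIRST(B) = { '/', 'c' }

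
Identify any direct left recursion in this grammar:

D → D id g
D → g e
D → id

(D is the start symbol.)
Yes, D is left-recursive

D → D id g: LEFT RECURSIVE (starts with D)
D → g e: starts with g
D → id: starts with id

The grammar has direct left recursion on: D.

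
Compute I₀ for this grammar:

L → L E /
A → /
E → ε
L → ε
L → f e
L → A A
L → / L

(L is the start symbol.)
{ [A → . /], [L → . / L], [L → . A A], [L → . L E /], [L → . f e], [L → .], [L' → . L] }

First, augment the grammar with L' → L
I₀ = CLOSURE({ [L' → . L] }):
  [L' → . L] has the dot before L: add [L → . L E /], [L → .], [L → . f e], [L → . A A], [L → . / L]
  [L → . A A] has the dot before A: add [A → . /]
No further items can be added.

I₀ = { [A → . /], [L → . / L], [L → . A A], [L → . L E /], [L → . f e], [L → .], [L' → . L] }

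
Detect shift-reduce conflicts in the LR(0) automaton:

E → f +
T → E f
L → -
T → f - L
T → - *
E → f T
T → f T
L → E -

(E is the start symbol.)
Augment with E' → E and build the canonical LR(0) collection (I0 = CLOSURE({[E' → . E]}), then GOTO on every symbol after a dot until no new states appear). It has 16 states:
  I0: { [E → . f +], [E → . f T], [E' → . E] }  — shift
  I1: { [E' → E .] }  — accept
  I2: { [E → . f +], [E → . f T], [E → f . +], [E → f . T], [T → . - *], [T → . E f], [T → . f - L], [T → . f T] }  — shift
  I3: { [E → f + .] }  — reduce
  I4: { [T → - . *] }  — shift
  I5: { [T → E . f] }  — shift
  I6: { [E → f T .] }  — reduce
  I7: { [E → . f +], [E → . f T], [E → f . +], [E → f . T], [T → . - *], [T → . E f], [T → . f - L], [T → . f T], [T → f . - L], [T → f . T] }  — shift
  I8: { [E → . f +], [E → . f T], [L → . -], [L → . E -], [T → - . *], [T → f - . L] }  — shift
  I9: { [E → f T .], [T → f T .] }  — 2 reduces
  I10: { [T → - * .] }  — reduce
  I11: { [L → - .] }  — reduce
  I12: { [L → E . -] }  — shift
  I13: { [T → f - L .] }  — reduce
  I14: { [L → E - .] }  — reduce
  I15: { [T → E f .] }  — reduce

No state contains both a complete item and a shift item.

Answer: No shift-reduce conflicts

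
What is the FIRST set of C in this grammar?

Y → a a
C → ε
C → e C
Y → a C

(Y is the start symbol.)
To compute FIRST(C), examine every production with C on the left-hand side, reading each right-hand side left to right until a non-nullable symbol is reached.

From C → ε:
  - ε-production, so ε ∈ FIRST(C)
From C → e C:
  - e is a terminal: add 'e' and stop

Collecting: FIRST(C) = { 'e', ε }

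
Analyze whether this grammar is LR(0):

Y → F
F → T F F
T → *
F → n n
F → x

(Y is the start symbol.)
Yes, the grammar is LR(0)

A grammar is LR(0) if no state in the canonical LR(0) collection has:
  - both a shift item (dot before a terminal) and a complete item (shift-reduce conflict), or
  - two or more complete items (reduce-reduce conflict; the accept item [Y' → Y .] counts as a complete item here).

Augment with Y' → Y and build the canonical LR(0) collection (I0 = CLOSURE({[Y' → . Y]}), then GOTO on every symbol after a dot until no new states appear). It has 10 states:
  I0: { [F → . T F F], [F → . n n], [F → . x], [T → . *], [Y → . F], [Y' → . Y] }  — shift
  I1: { [T → * .] }  — reduce
  I2: { [Y → F .] }  — reduce
  I3: { [F → . T F F], [F → . n n], [F → . x], [F → T . F F], [T → . *] }  — shift
  I4: { [Y' → Y .] }  — accept
  I5: { [F → n . n] }  — shift
  I6: { [F → x .] }  — reduce
  I7: { [F → n n .] }  — reduce
  I8: { [F → . T F F], [F → . n n], [F → . x], [F → T F . F], [T → . *] }  — shift
  I9: { [F → T F F .] }  — reduce

Every state is either a pure shift/goto state or contains exactly one complete item and nothing to shift — no conflicts. The grammar is LR(0).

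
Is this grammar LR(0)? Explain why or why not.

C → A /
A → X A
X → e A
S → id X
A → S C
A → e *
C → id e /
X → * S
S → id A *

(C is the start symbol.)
A grammar is LR(0) if no state in the canonical LR(0) collection has:
  - both a shift item (dot before a terminal) and a complete item (shift-reduce conflict), or
  - two or more complete items (reduce-reduce conflict; the accept item [C' → C .] counts as a complete item here).

Augment with C' → C and build the canonical LR(0) collection (I0 = CLOSURE({[C' → . C]}), then GOTO on every symbol after a dot until no new states appear). It has 20 states:
  I0: { [A → . S C], [A → . X A], [A → . e *], [C → . A /], [C → . id e /], [C' → . C], [S → . id A *], [S → . id X], [X → . * S], [X → . e A] }  — shift
  I1: { [S → . id A *], [S → . id X], [X → * . S] }  — shift
  I2: { [C → A . /] }  — shift
  I3: { [C' → C .] }  — accept
  I4: { [A → . S C], [A → . X A], [A → . e *], [A → S . C], [C → . A /], [C → . id e /], [S → . id A *], [S → . id X], [X → . * S], [X → . e A] }  — shift
  I5: { [A → . S C], [A → . X A], [A → . e *], [A → X . A], [S → . id A *], [S → . id X], [X → . * S], [X → . e A] }  — shift
  I6: { [A → . S C], [A → . X A], [A → . e *], [A → e . *], [S → . id A *], [S → . id X], [X → . * S], [X → . e A], [X → e . A] }  — shift
  I7: { [A → . S C], [A → . X A], [A → . e *], [C → id . e /], [S → . id A *], [S → . id X], [S → id . A *], [S → id . X], [X → . * S], [X → . e A] }  — shift
  I8: { [S → id A . *] }  — shift
  I9: { [A → . S C], [A → . X A], [A → . e *], [A → X . A], [S → . id A *], [S → . id X], [S → id X .], [X → . * S], [X → . e A] }  — shift, reduce
  I10: { [A → . S C], [A → . X A], [A → . e *], [A → e . *], [C → id e . /], [S → . id A *], [S → . id X], [X → . * S], [X → . e A], [X → e . A] }  — shift
  I11: { [A → . S C], [A → . X A], [A → . e *], [S → . id A *], [S → . id X], [S → id . A *], [S → id . X], [X → . * S], [X → . e A] }  — shift
  I12: { [A → e * .], [S → . id A *], [S → . id X], [X → * . S] }  — shift, reduce
  I13: { [C → id e / .] }  — reduce
  I14: { [X → e A .] }  — reduce
  I15: { [X → * S .] }  — reduce
  I16: { [A → X A .] }  — reduce
  I17: { [S → id A * .] }  — reduce
  I18: { [A → S C .] }  — reduce
  I19: { [C → A / .] }  — reduce

Conflict in state I9:
  Shift-reduce conflict between [S → id X .] and [A → . e *]
So the grammar is NOT LR(0).

Answer: No. Shift-reduce conflict between [S → id X .] and [A → . e *]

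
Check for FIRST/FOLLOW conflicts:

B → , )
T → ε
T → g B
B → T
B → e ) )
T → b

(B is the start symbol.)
No FIRST/FOLLOW conflicts.

A FIRST/FOLLOW conflict occurs when a non-terminal N has a nullable alternative N → β (β ⇒* ε) and another alternative N → α with FIRST(α) ∩ FOLLOW(N) ≠ ∅: on such a lookahead the parser cannot decide between expanding α and letting N vanish via β.

Nullable non-terminals: B, T.
FIRST sets used below: FIRST(T) = { 'b', 'g', ε }

B: nullable alternative(s) B → T; FOLLOW(B) = { $ }
  B → , ): FIRST \ {ε} = { ',' } — disjoint from FOLLOW(B)
  B → T: FIRST \ {ε} = { 'b', 'g' } — this is the only nullable alternative, skip
  B → e ) ): FIRST \ {ε} = { 'e' } — disjoint from FOLLOW(B)

T: nullable alternative(s) T → ε; FOLLOW(T) = { $ }
  T → ε: FIRST \ {ε} = { } — this is the only nullable alternative, skip
  T → g B: FIRST \ {ε} = { 'g' } — disjoint from FOLLOW(T)
  T → b: FIRST \ {ε} = { 'b' } — disjoint from FOLLOW(T)

No FIRST/FOLLOW conflicts found.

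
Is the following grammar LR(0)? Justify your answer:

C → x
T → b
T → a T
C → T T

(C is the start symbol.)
Yes, the grammar is LR(0)

Augment with C' → C and build the canonical LR(0) collection (I0 = CLOSURE({[C' → . C]}), then GOTO on every symbol after a dot until no new states appear). It has 8 states:
  I0: { [C → . T T], [C → . x], [C' → . C], [T → . a T], [T → . b] }  — shift
  I1: { [C' → C .] }  — accept
  I2: { [C → T . T], [T → . a T], [T → . b] }  — shift
  I3: { [T → . a T], [T → . b], [T → a . T] }  — shift
  I4: { [T → b .] }  — reduce
  I5: { [C → x .] }  — reduce
  I6: { [T → a T .] }  — reduce
  I7: { [C → T T .] }  — reduce

Every state is either a pure shift/goto state or contains exactly one complete item and nothing to shift — no conflicts. The grammar is LR(0).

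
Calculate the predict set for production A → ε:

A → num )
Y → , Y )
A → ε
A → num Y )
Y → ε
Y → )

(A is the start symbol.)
{ $ }

PREDICT(A → ε) = (FIRST(RHS) \ {ε}) ∪ (FOLLOW(A) if ε ∈ FIRST(RHS), i.e. RHS ⇒* ε)
The right-hand side is ε (FIRST(ε) = { ε }), so the predict set is FOLLOW(A) = { $ }
PREDICT(A → ε) = { $ }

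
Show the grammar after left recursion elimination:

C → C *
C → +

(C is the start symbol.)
C → + C'
C' → * C'
C' → ε

C is directly left-recursive. The standard transformation for
  A → A α₁ | ... | A α_m | β₁ | ... | β_n
is
  A  → β₁ A' | ... | β_n A'
  A' → α₁ A' | ... | α_m A' | ε

C → + becomes C → + C'
C → C * becomes C' → * C'
Add C' → ε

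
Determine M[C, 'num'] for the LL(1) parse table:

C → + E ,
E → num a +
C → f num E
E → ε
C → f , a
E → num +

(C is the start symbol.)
Empty (error entry)

To find M[C, 'num'], we find productions for C where 'num' is in the predict set (PREDICT(N → α) = (FIRST(α) \ {ε}) ∪ (FOLLOW(N) if α ⇒* ε)).

C → + E ,: PREDICT = { '+' }
C → f num E: PREDICT = { 'f' }
C → f , a: PREDICT = { 'f' }

M[C, 'num'] is empty (no production applies)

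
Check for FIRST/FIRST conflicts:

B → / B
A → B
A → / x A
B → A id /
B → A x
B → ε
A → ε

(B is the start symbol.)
FIRST sets of the non-terminals at (or reachable through a nullable prefix from) the front of some alternative:
  FIRST(A) = { '/', 'id', 'x', ε }
  FIRST(B) = { '/', 'id', 'x', ε }

Productions for B:
  B → / B: FIRST = { '/' }
  B → A id /: FIRST = { '/', 'id', 'x' }
  B → A x: FIRST = { '/', 'id', 'x' }
  B → ε: FIRST = { ε }
Productions for A:
  A → B: FIRST = { '/', 'id', 'x', ε }
  A → / x A: FIRST = { '/' }
  A → ε: FIRST = { ε }

Conflict for B: B → / B and B → A id /
  Overlap: { '/' }
Conflict for B: B → / B and B → A x
  Overlap: { '/' }
Conflict for B: B → A id / and B → A x
  Overlap: { '/', 'id', 'x' }
Conflict for A: A → B and A → / x A
  Overlap: { '/' }
Conflict for A: A → B and A → ε
  Overlap: { ε }

Answer: Yes. B → '/' B / B → A id '/' on { '/' }; B → '/' B / B → A x on { '/' }; B → A id '/' / B → A x on { '/', 'id', 'x' }; A → B / A → '/' x A on { '/' }; A → B / A → ε on { ε }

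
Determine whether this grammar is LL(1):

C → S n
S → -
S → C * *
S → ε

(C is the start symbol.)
No. Predict set conflict for S: { '-' }

Relevant sets:
  FIRST(C) = { '-', 'n' }
  FOLLOW(S) = { 'n' }

For S:
  PREDICT(S → '-') = { '-' }
  PREDICT(S → C '*' '*') = { '-', 'n' }
  PREDICT(S → ε) = { 'n' }
C has a single production, so nothing to check there.

Conflict found: Predict set conflict for S: { '-' }
The grammar is NOT LL(1).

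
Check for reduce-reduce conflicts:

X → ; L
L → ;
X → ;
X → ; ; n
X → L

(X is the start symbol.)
Yes — I1: [L → ; .] vs [X → ; .]

A reduce-reduce conflict occurs when an LR(0) state has two complete items [A → α .] and [B → β .] — both call for a reduction, and with no lookahead the parser cannot choose between them.

Augment with X' → X and build the canonical LR(0) collection (I0 = CLOSURE({[X' → . X]}), then GOTO on every symbol after a dot until no new states appear). It has 7 states:
  I0: { [L → . ;], [X → . ; ; n], [X → . ; L], [X → . ;], [X → . L], [X' → . X] }  — shift
  I1: { [L → . ;], [L → ; .], [X → ; . ; n], [X → ; . L], [X → ; .] }  — shift, 2 reduces
  I2: { [X → L .] }  — reduce
  I3: { [X' → X .] }  — accept
  I4: { [L → ; .], [X → ; ; . n] }  — shift, reduce
  I5: { [X → ; L .] }  — reduce
  I6: { [X → ; ; n .] }  — reduce

I1 contains complete items [L → ; .], [X → ; .] — reduce-reduce conflict.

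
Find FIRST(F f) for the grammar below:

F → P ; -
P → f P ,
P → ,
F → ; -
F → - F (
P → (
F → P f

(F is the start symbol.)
{ '(', ',', '-', ';', 'f' }

FIRST sets of the non-terminals involved (from the grammar, by fixed-point iteration):
  FIRST(F) = { '(', ',', '-', ';', 'f' }

To compute FIRST(F f), process the symbols left to right:
Symbol F is a non-terminal. Add FIRST(F) \ {ε} = { '(', ',', '-', ';', 'f' }
F is not nullable (ε ∉ FIRST(F)), so stop here.
FIRST(F f) = { '(', ',', '-', ';', 'f' }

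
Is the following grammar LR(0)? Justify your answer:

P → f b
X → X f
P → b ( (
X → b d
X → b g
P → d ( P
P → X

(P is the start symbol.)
Augment with P' → P and build the canonical LR(0) collection (I0 = CLOSURE({[P' → . P]}), then GOTO on every symbol after a dot until no new states appear). It has 14 states:
  I0: { [P → . X], [P → . b ( (], [P → . d ( P], [P → . f b], [P' → . P], [X → . X f], [X → . b d], [X → . b g] }  — shift
  I1: { [P' → P .] }  — accept
  I2: { [P → X .], [X → X . f] }  — shift, reduce
  I3: { [P → b . ( (], [X → b . d], [X → b . g] }  — shift
  I4: { [P → d . ( P] }  — shift
  I5: { [P → f . b] }  — shift
  I6: { [P → f b .] }  — reduce
  I7: { [P → . X], [P → . b ( (], [P → . d ( P], [P → . f b], [P → d ( . P], [X → . X f], [X → . b d], [X → . b g] }  — shift
  I8: { [P → d ( P .] }  — reduce
  I9: { [P → b ( . (] }  — shift
  I10: { [X → b d .] }  — reduce
  I11: { [X → b g .] }  — reduce
  I12: { [P → b ( ( .] }  — reduce
  I13: { [X → X f .] }  — reduce

Conflict in state I2:
  Shift-reduce conflict between [P → X .] and [X → X . f]
So the grammar is NOT LR(0).

Answer: No. Shift-reduce conflict between [P → X .] and [X → X . f]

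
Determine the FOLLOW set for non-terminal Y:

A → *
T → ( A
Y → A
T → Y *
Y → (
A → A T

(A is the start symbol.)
In T → Y *: Y is followed by '*', add FIRST('*') \ {ε} = { '*' }

Taking the union: FOLLOW(Y) = { '*' }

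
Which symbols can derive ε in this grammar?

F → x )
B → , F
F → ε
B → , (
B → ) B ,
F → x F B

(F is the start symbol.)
ε-productions: F → ε
So F is immediately nullable.
No further non-terminal can be added: every production for the remaining non-terminals contains a terminal or a non-nullable non-terminal.
Nullable = { 'F' }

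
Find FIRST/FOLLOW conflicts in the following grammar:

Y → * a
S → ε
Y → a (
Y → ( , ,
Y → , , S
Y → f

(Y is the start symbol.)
Nullable non-terminals: S.
S has a nullable alternative but only one production, so nothing to check.

Y has no nullable alternative, so no FIRST/FOLLOW check is needed there.

No FIRST/FOLLOW conflicts found.

Answer: No FIRST/FOLLOW conflicts.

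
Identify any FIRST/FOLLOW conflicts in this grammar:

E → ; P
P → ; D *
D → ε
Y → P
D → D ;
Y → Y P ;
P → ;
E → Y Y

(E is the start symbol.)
Yes. D → D ';' with FOLLOW(D) on { ';' }

A FIRST/FOLLOW conflict occurs when a non-terminal N has a nullable alternative N → β (β ⇒* ε) and another alternative N → α with FIRST(α) ∩ FOLLOW(N) ≠ ∅: on such a lookahead the parser cannot decide between expanding α and letting N vanish via β.

Nullable non-terminals: D.
FIRST sets used below: FIRST(D) = { ';', ε }

D: nullable alternative(s) D → ε; FOLLOW(D) = { '*', ';' }
  D → ε: FIRST \ {ε} = { } — this is the only nullable alternative, skip
  D → D ;: FIRST \ {ε} = { ';' } — overlaps FOLLOW(D) on { ';' }: CONFLICT

E, P, Y have no nullable alternative, so no FIRST/FOLLOW check is needed there.

So the grammar has 1 FIRST/FOLLOW conflict (marked CONFLICT above).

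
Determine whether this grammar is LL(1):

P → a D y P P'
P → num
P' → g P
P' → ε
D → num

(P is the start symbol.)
No. Predict set conflict for P': { 'g' }

Relevant sets:
  FOLLOW(P') = { $, 'g' }

For P:
  PREDICT(P → a D y P P') = { 'a' }
  PREDICT(P → num) = { 'num' }
For P':
  PREDICT(P' → g P) = { 'g' }
  PREDICT(P' → ε) = { $, 'g' }
D has a single production, so nothing to check there.

Conflict found: Predict set conflict for P': { 'g' }
The grammar is NOT LL(1).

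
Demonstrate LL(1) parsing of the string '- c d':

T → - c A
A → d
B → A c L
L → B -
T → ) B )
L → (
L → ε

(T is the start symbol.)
LL(1) parsing maintains a stack (initially the start symbol over $) and the input. At each step: if the stack top is a terminal, match it against the current input token; if it is a non-terminal N, replace it with the RHS of M[N, lookahead] (the unique production whose predict set contains the lookahead).

Stack is shown with the top on the left.

Stack    Input    Action
------------------------
T $      - c d $  output T → - c A
- c A $  - c d $  match '-'
c A $    c d $    match 'c'
A $      d $      output A → d
d $      d $      match 'd'
$        $        accept

The string is accepted.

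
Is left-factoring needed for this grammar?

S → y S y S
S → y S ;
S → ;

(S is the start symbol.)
Yes, S has productions with common prefix 'y S'

Left-factoring is needed when two productions for the same non-terminal
share a common prefix on the right-hand side.

Productions for S:
  S → y S y S
  S → y S ;
  S → ;

Found common prefix 'y S' in productions for S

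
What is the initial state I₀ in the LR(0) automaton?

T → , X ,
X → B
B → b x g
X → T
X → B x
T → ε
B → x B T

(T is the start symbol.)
{ [T → . , X ,], [T → .], [T' → . T] }

First, augment the grammar with T' → T
I₀ = CLOSURE({ [T' → . T] }):
  [T' → . T] has the dot before T: add [T → . , X ,], [T → .]
No further items can be added.

I₀ = { [T → . , X ,], [T → .], [T' → . T] }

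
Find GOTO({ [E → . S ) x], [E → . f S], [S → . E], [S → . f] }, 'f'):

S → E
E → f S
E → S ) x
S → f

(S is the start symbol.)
{ [E → . S ) x], [E → . f S], [E → f . S], [S → . E], [S → . f], [S → f .] }

GOTO(I, 'f') = CLOSURE({ [A → αX.β] : [A → α.Xβ] ∈ I, X = 'f' })

Items with dot before 'f', with the dot advanced:
  [E → . f S] → [E → f . S]
  [S → . f] → [S → f .]
Closure of the advanced items:
  [E → f . S] has the dot before S: add [S → . E], [S → . f]
  [S → . E] has the dot before E: add [E → . f S], [E → . S ) x]

GOTO = { [E → . S ) x], [E → . f S], [E → f . S], [S → . E], [S → . f], [S → f .] }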